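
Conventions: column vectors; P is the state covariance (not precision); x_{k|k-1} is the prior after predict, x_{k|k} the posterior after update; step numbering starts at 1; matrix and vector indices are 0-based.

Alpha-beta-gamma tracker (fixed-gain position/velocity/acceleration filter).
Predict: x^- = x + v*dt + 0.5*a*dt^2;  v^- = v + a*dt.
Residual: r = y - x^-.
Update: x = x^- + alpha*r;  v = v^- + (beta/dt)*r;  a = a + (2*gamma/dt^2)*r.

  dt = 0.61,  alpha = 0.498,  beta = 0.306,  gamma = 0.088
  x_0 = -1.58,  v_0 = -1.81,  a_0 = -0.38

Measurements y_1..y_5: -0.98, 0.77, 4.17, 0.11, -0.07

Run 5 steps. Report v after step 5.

v_post = 2.1134

step 1: x_pred=-2.7548  r=1.7748  x^+=-1.8709  v^+=-1.1515  a^+=0.4595
step 2: x_pred=-2.4879  r=3.2579  x^+=-0.8655  v^+=0.7631  a^+=2.0004
step 3: x_pred=-0.0278  r=4.1978  x^+=2.0627  v^+=4.0891  a^+=3.9859
step 4: x_pred=5.2986  r=-5.1886  x^+=2.7147  v^+=3.9177  a^+=1.5318
step 5: x_pred=5.3895  r=-5.4595  x^+=2.6707  v^+=2.1134  a^+=-1.0505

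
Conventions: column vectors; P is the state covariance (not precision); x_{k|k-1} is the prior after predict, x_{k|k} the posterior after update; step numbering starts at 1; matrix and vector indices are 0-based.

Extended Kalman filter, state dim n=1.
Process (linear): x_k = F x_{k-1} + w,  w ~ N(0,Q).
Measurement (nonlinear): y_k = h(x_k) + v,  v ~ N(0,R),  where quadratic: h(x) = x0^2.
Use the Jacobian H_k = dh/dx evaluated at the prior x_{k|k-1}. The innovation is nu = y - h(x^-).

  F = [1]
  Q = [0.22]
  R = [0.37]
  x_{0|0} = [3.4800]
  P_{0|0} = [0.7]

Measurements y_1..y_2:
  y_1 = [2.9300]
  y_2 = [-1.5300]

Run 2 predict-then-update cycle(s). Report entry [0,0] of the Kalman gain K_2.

step 1: x^-=[3.4800]  P^-=[0.9200]  H_jac=[6.9600]  S=[44.9363]  K=[0.1425]  nu=[-9.1804]  x^+=[2.1718]  P^+=[0.0076]
step 2: x^-=[2.1718]  P^-=[0.2276]  H_jac=[4.3437]  S=[4.6638]  K=[0.2120]  nu=[-6.2469]  x^+=[0.8478]  P^+=[0.0181]

K[0,0] = 0.2120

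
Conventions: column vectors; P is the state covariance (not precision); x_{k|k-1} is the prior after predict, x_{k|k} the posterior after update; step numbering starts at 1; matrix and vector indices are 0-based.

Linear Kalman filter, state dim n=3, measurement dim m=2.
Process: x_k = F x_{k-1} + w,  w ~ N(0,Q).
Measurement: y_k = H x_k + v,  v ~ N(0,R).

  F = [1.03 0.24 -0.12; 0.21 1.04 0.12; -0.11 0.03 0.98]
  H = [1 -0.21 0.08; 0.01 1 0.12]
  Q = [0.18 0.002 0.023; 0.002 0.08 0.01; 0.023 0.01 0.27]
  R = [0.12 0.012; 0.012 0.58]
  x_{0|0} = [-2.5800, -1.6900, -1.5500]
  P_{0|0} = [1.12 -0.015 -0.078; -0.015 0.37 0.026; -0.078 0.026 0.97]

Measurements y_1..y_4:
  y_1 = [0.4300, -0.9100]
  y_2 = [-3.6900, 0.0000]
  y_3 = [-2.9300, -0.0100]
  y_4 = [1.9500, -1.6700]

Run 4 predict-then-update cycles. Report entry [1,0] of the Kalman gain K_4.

K[1,0] = 0.0710

step 1: x^-=[-2.8770, -2.4854, -1.2859]  P^-=[1.4139 0.2956 -0.2891; 0.2956 0.5396 0.1229; -0.2891 0.1229 1.2339]  S=[1.3910 0.1915; 0.1915 1.1722]  K=[0.9441 0.0804; 0.0744 0.4633; -0.1912 0.2600]  nu=[2.8879, 1.7585]  x^+=[-0.0090, -1.4560, -1.3810]  P^+=[0.1374 0.0694 -0.1065; 0.0694 0.2671 0.0148; -0.1065 0.0148 1.1229]
step 2: x^-=[-0.1930, -1.6819, -1.3961]  P^-=[0.4171 0.1481 -0.2279; 0.1481 0.4198 0.1343; -0.2279 0.1343 1.3737]  S=[0.4612 0.0689; 0.0689 1.0542]  K=[0.7873 0.0671; 0.0923 0.4088; -0.3626 0.3053]  nu=[-3.7385, 1.8513]  x^+=[-3.0123, -1.2701, 0.5249]  P^+=[0.1192 0.0631 -0.1327; 0.0631 0.2344 0.0265; -0.1327 0.0265 1.2300]
step 3: x^-=[-3.4705, -1.8905, 0.8076]  P^-=[0.4001 0.1237 -0.2628; 0.1237 0.3840 0.1539; -0.2628 0.1539 1.4827]  S=[0.4473 0.0498; 0.0498 1.0242]  K=[0.7831 0.0559; 0.0805 0.3903; -0.4325 0.3424]  nu=[0.0788, 1.8183]  x^+=[-3.3071, -1.1746, 1.3962]  P^+=[0.1182 0.0578 -0.1430; 0.0578 0.2220 0.0396; -0.1430 0.0396 1.2937]
step 4: x^-=[-3.8557, -1.7485, 1.6968]  P^-=[0.3985 0.1113 -0.2777; 0.1113 0.3719 0.1731; -0.2777 0.1731 1.5468]  S=[0.4478 0.0397; 0.0397 1.0173]  K=[0.7836 0.0499; 0.0710 0.3843; -0.4576 0.3677]  nu=[5.3028, -0.0866]  x^+=[0.2954, -1.4055, -0.7617]  P^+=[0.1178 0.0548 -0.1464; 0.0548 0.2172 0.0498; -0.1464 0.0498 1.3289]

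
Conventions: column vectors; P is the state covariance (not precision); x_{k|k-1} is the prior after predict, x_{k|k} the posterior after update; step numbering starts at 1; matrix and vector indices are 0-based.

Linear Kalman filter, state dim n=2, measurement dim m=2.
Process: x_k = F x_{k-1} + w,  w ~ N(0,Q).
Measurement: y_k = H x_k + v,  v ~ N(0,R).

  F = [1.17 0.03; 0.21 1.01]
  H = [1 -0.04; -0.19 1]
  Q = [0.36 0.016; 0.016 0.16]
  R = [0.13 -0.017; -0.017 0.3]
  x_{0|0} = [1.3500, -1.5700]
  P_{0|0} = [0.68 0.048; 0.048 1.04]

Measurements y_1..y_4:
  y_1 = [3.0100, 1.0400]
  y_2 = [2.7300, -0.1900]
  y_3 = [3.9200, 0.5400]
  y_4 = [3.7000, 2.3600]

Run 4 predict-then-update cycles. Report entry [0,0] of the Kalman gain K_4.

K[0,0] = 0.7993

step 1: x^-=[1.5324, -1.3022]  P^-=[1.2952 0.2716; 0.2716 1.2713]  S=[1.4055 -0.0403; -0.0403 1.5148]  K=[0.9150 0.0412; 0.1803 0.8099]  nu=[1.4255, 2.6334]  x^+=[2.9451, 1.0877]  P^+=[0.1190 0.0194; 0.0194 0.2436]
step 2: x^-=[3.4784, 1.7170]  P^-=[0.5245 0.0757; 0.0757 0.4220]  S=[0.6491 -0.0573; -0.0573 0.7122]  K=[0.8061 0.0312; 0.1421 0.5838]  nu=[-0.6797, -1.2461]  x^+=[2.8916, 0.8930]  P^+=[0.1049 0.0156; 0.0156 0.1757]
step 3: x^-=[3.4100, 1.5091]  P^-=[0.5048 0.0656; 0.0656 0.3504]  S=[0.6301 -0.0608; -0.0608 0.6437]  K=[0.7997 0.0285; 0.1338 0.5377]  nu=[0.5704, -0.3212]  x^+=[3.8570, 1.4127]  P^+=[0.1041 0.0147; 0.0147 0.1618]
step 4: x^-=[4.5551, 2.2368]  P^-=[0.5036 0.0640; 0.0640 0.3359]  S=[0.6291 -0.0617; -0.0617 0.6298]  K=[0.7993 0.0279; 0.1320 0.5270]  nu=[-0.7656, 0.9887]  x^+=[3.9707, 2.6568]  P^+=[0.1040 0.0145; 0.0145 0.1586]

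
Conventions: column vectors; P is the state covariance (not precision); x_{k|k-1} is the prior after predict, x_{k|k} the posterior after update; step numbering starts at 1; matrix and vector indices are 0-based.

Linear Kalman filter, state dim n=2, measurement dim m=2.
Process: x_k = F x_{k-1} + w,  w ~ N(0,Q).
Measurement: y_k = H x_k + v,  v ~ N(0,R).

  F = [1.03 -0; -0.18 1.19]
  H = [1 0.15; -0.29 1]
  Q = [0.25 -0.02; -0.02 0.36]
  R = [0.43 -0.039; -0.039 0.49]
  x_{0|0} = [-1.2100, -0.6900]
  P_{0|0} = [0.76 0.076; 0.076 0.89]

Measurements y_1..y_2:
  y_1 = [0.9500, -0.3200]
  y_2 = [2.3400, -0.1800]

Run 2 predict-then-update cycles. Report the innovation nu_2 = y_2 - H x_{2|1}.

innov = [2.0502, 0.2202]

step 1: x^-=[-1.2463, -0.6033]  P^-=[1.0563 -0.0678; -0.0678 1.6124]  S=[1.5022 -0.1683; -0.1683 2.2305]  K=[0.6834 -0.1162; 0.1995 0.7467]  nu=[2.2868, -0.0781]  x^+=[0.3255, -0.2053]  P^+=[0.2980 0.0028; 0.0028 0.3589]
step 2: x^-=[0.3353, -0.3029]  P^-=[0.5661 -0.0718; -0.0718 0.8767]  S=[0.9943 -0.1403; -0.1403 1.4560]  K=[0.5430 -0.1097; 0.1491 0.6308]  nu=[2.0502, 0.2202]  x^+=[1.4244, 0.1416]  P^+=[0.2386 -0.0057; -0.0057 0.3016]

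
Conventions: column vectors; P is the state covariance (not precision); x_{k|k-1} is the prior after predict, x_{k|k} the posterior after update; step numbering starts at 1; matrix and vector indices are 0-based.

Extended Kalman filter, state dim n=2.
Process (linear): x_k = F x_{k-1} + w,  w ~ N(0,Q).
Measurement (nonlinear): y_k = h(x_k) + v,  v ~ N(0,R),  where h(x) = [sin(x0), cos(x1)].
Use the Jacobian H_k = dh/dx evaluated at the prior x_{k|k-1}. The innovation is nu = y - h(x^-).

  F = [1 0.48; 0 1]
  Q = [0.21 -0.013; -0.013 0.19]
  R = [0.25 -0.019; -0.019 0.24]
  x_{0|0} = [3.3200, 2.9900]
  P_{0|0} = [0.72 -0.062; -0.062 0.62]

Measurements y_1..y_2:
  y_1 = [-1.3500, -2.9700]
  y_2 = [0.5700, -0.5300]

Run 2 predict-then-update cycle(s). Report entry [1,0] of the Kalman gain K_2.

K[1,0] = 0.1395

step 1: x^-=[4.7552, 2.9900]  P^-=[1.0133 0.2226; 0.2226 0.8100]  H_jac=[0.0428 0.0000; 0.0000 -0.1510]  S=[0.2519 -0.0204; -0.0204 0.2585]  K=[0.1627 -0.1172; -0.0006 -0.4733]  nu=[-0.3509, -1.9815]  x^+=[4.9303, 3.9280]  P^+=[1.0023 0.2067; 0.2067 0.7521]
step 2: x^-=[6.8158, 3.9280]  P^-=[1.5841 0.5547; 0.5547 0.9421]  H_jac=[0.8615 0.0000; 0.0000 0.7078]  S=[1.4257 0.3193; 0.3193 0.7120]  K=[0.9268 0.1359; 0.1395 0.8740]  nu=[0.0622, 0.1764]  x^+=[6.8974, 4.0909]  P^+=[0.2659 0.0212; 0.0212 0.2926]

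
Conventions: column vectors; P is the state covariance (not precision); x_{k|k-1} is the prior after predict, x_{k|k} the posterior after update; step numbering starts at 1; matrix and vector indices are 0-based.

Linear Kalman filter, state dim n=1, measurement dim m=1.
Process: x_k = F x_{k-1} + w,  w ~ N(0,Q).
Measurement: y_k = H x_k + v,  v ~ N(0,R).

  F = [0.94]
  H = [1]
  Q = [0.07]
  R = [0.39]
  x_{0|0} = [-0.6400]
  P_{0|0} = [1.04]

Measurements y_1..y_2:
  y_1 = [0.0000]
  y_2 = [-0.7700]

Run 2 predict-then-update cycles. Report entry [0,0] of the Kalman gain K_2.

step 1: x^-=[-0.6016]  P^-=[0.9889]  S=[1.3789]  K=[0.7172]  nu=[0.6016]  x^+=[-0.1701]  P^+=[0.2797]
step 2: x^-=[-0.1599]  P^-=[0.3171]  S=[0.7071]  K=[0.4485]  nu=[-0.6101]  x^+=[-0.4335]  P^+=[0.1749]

K[0,0] = 0.4485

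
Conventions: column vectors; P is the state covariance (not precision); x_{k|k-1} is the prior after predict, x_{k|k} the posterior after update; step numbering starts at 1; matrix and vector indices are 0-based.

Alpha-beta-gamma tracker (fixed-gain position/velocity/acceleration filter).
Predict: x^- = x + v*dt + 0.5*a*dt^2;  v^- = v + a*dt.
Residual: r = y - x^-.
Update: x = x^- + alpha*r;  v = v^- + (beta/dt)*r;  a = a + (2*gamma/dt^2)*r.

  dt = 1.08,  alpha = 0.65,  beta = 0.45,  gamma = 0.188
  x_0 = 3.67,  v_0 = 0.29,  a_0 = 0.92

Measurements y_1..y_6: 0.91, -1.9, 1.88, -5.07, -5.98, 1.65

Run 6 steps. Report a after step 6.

a_post = 3.1662

step 1: x_pred=4.5197  r=-3.6097  x^+=2.1734  v^+=-0.2205  a^+=-0.2436
step 2: x_pred=1.7932  r=-3.6932  x^+=-0.6074  v^+=-2.0224  a^+=-1.4342
step 3: x_pred=-3.6280  r=5.5080  x^+=-0.0478  v^+=-1.2763  a^+=0.3414
step 4: x_pred=-1.2272  r=-3.8428  x^+=-3.7250  v^+=-2.5088  a^+=-0.8974
step 5: x_pred=-6.9579  r=0.9779  x^+=-6.3223  v^+=-3.0706  a^+=-0.5822
step 6: x_pred=-9.9780  r=11.6280  x^+=-2.4198  v^+=1.1457  a^+=3.1662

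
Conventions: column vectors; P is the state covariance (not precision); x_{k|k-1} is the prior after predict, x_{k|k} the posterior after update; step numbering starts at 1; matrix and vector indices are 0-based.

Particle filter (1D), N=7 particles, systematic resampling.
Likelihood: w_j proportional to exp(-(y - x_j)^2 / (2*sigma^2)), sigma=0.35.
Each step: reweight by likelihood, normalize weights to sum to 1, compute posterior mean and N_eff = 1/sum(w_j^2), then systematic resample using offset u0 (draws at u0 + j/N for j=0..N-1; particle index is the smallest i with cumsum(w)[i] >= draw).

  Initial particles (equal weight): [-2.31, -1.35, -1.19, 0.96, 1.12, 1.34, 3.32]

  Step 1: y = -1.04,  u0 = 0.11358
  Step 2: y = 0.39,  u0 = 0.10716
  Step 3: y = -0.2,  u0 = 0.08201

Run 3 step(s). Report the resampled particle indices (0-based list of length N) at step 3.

step 1: w=[0.0009, 0.4251, 0.5740, 0.0000, 0.0000, 0.0000, 0.0000]  mean=-1.2590  Neff=1.9599  idx=[1, 1, 1, 2, 2, 2, 2]
step 2: w=[0.0263, 0.0263, 0.0263, 0.2302, 0.2302, 0.2302, 0.2302]  mean=-1.2026  Neff=4.6699  idx=[3, 3, 4, 4, 5, 6, 6]
step 3: w=[0.1429, 0.1429, 0.1429, 0.1429, 0.1429, 0.1429, 0.1429]  mean=-1.1900  Neff=7.0000  idx=[0, 1, 2, 3, 4, 5, 6]

resampled_idx = [0, 1, 2, 3, 4, 5, 6]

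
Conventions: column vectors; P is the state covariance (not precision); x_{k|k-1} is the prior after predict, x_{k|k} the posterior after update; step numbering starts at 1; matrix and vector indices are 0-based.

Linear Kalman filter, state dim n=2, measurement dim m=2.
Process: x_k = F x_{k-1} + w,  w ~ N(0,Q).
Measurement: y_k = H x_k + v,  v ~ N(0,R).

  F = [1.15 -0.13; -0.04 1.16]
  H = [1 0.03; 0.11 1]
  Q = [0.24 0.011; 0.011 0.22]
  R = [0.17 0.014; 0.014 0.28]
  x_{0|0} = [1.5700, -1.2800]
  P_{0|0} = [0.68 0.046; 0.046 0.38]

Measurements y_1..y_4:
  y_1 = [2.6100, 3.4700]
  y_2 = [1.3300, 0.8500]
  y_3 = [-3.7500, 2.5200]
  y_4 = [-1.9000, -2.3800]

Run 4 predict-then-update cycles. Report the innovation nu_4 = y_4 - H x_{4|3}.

step 1: x^-=[1.9719, -1.5476]  P^-=[1.1320 -0.0160; -0.0160 0.7281]  S=[1.3017 0.1443; 0.1443 1.0183]  K=[0.8711 -0.0169; -0.0758 0.7241]  nu=[0.6845, 4.8007]  x^+=[2.4872, 1.8765]  P^+=[0.1481 -0.0088; -0.0088 0.2026]
step 2: x^-=[2.6163, 2.0772]  P^-=[0.4420 -0.0382; -0.0382 0.4937]  S=[0.6101 0.0391; 0.0391 0.7707]  K=[0.7240 -0.0232; -0.0793 0.6392]  nu=[-1.3486, -1.5150]  x^+=[1.6751, 1.2157]  P^+=[0.1231 -0.0099; -0.0099 0.1790]
step 3: x^-=[1.7683, 1.3433]  P^-=[0.4087 -0.0349; -0.0349 0.4619]  S=[0.5770 0.0378; 0.0378 0.7392]  K=[0.7080 -0.0226; -0.0773 0.6237]  nu=[-5.5586, 0.9822]  x^+=[-2.1892, 2.3857]  P^+=[0.1203 -0.0097; -0.0097 0.1746]
step 4: x^-=[-2.8277, 2.8549]  P^-=[0.4050 -0.0338; -0.0338 0.4560]  S=[0.5734 0.0383; 0.0383 0.7335]  K=[0.7060 -0.0222; -0.0766 0.6207]  nu=[0.8421, -4.9239]  x^+=[-2.1237, -0.2656]  P^+=[0.1200 -0.0095; -0.0095 0.1738]

innov = [0.8421, -4.9239]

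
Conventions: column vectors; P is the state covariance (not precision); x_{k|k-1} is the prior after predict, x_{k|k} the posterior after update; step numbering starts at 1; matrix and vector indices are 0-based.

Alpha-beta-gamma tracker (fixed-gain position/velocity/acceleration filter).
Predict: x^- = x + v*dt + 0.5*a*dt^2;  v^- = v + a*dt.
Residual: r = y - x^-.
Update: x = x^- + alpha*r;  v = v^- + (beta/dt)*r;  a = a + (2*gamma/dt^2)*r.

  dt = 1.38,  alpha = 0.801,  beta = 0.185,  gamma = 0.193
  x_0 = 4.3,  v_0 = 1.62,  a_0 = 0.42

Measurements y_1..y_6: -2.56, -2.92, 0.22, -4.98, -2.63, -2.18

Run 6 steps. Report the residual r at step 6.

step 1: x_pred=6.9355  r=-9.4955  x^+=-0.6704  v^+=0.9266  a^+=-1.5046
step 2: x_pred=-0.8243  r=-2.0957  x^+=-2.5030  v^+=-1.4307  a^+=-1.9294
step 3: x_pred=-6.3145  r=6.5345  x^+=-1.0804  v^+=-3.2173  a^+=-0.6049
step 4: x_pred=-6.0962  r=1.1162  x^+=-5.2021  v^+=-3.9024  a^+=-0.3787
step 5: x_pred=-10.9481  r=8.3181  x^+=-4.2853  v^+=-3.3099  a^+=1.3073
step 6: x_pred=-7.6082  r=5.4282  x^+=-3.2602  v^+=-0.7782  a^+=2.4075

resid = 5.4282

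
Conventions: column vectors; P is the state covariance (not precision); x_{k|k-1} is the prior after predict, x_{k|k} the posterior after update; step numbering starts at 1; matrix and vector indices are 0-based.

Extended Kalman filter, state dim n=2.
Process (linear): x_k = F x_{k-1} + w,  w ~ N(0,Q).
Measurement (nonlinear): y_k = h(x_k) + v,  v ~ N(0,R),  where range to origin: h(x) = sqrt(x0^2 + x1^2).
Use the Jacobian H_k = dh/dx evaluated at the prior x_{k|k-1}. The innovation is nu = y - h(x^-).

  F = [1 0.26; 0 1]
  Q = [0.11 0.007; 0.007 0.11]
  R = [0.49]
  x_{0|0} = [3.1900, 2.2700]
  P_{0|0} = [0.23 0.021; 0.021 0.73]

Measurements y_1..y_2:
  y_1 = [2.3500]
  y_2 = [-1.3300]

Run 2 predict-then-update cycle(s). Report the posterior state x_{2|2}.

x_post = [1.3785, -0.4692]

step 1: x^-=[3.7802, 2.2700]  P^-=[0.4003 0.2178; 0.2178 0.8400]  H_jac=[0.8573 0.5148]  S=[1.1991]  K=[0.3797; 0.5164]  nu=[-2.0594]  x^+=[2.9983, 1.2066]  P^+=[0.2274 -0.0173; -0.0173 0.5203]
step 2: x^-=[3.3120, 1.2066]  P^-=[0.3636 0.1250; 0.1250 0.6303]  H_jac=[0.9396 0.3423]  S=[0.9652]  K=[0.3982; 0.3452]  nu=[-4.8549]  x^+=[1.3785, -0.4692]  P^+=[0.2105 -0.0077; -0.0077 0.5153]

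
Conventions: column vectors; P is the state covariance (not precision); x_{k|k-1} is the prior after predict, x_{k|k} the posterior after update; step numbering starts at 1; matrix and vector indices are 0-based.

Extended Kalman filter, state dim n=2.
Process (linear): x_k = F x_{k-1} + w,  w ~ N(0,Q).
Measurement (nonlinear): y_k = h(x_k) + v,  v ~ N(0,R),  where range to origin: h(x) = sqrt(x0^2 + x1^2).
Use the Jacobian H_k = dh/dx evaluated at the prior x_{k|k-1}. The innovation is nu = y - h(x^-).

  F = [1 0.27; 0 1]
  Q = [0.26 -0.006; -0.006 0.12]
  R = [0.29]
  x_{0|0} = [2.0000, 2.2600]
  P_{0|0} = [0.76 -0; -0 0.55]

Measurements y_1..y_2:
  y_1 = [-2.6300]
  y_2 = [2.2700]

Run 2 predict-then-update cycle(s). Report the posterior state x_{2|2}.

x_post = [-2.0336, -0.2324]

step 1: x^-=[2.6102, 2.2600]  P^-=[1.0601 0.1425; 0.1425 0.6700]  H_jac=[0.7560 0.6546]  S=[1.3240]  K=[0.6758; 0.4126]  nu=[-6.0826]  x^+=[-1.5003, -0.2498]  P^+=[0.4555 -0.2267; -0.2267 0.4446]
step 2: x^-=[-1.5677, -0.2498]  P^-=[0.6255 -0.1126; -0.1126 0.5646]  H_jac=[-0.9875 -0.1573]  S=[0.8790]  K=[-0.6826; 0.0255]  nu=[0.6825]  x^+=[-2.0336, -0.2324]  P^+=[0.2160 -0.0973; -0.0973 0.5640]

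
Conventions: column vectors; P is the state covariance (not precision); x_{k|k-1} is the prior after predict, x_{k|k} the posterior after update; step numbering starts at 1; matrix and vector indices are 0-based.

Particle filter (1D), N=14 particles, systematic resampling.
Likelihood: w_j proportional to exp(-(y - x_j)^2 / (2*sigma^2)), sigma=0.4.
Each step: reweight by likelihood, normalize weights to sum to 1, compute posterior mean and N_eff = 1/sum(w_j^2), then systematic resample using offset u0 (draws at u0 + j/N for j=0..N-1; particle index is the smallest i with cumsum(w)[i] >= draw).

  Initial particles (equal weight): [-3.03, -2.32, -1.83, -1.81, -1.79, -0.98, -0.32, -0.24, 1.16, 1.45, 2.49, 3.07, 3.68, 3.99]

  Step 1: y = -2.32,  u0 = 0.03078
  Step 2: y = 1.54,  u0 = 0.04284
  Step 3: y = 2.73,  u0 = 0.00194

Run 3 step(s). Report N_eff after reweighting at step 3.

N_eff = 12.4051

step 1: w=[0.0814, 0.3934, 0.1858, 0.1745, 0.1635, 0.0014, 0.0000, 0.0000, 0.0000, 0.0000, 0.0000, 0.0000, 0.0000, 0.0000]  mean=-2.1092  Neff=3.9515  idx=[0, 1, 1, 1, 1, 1, 1, 2, 2, 3, 3, 3, 4, 4]
step 2: w=[0.0000, 0.0000, 0.0000, 0.0000, 0.0000, 0.0000, 0.0000, 0.0894, 0.0894, 0.1360, 0.1360, 0.1360, 0.2065, 0.2065]  mean=-1.8053  Neff=6.3766  idx=[7, 8, 9, 9, 10, 10, 11, 11, 12, 12, 12, 13, 13, 13]
step 3: w=[0.0320, 0.0320, 0.0565, 0.0565, 0.0565, 0.0565, 0.0565, 0.0565, 0.0995, 0.0995, 0.0995, 0.0995, 0.0995, 0.0995]  mean=-1.7993  Neff=12.4051  idx=[0, 2, 3, 4, 5, 7, 8, 8, 9, 10, 11, 11, 12, 13]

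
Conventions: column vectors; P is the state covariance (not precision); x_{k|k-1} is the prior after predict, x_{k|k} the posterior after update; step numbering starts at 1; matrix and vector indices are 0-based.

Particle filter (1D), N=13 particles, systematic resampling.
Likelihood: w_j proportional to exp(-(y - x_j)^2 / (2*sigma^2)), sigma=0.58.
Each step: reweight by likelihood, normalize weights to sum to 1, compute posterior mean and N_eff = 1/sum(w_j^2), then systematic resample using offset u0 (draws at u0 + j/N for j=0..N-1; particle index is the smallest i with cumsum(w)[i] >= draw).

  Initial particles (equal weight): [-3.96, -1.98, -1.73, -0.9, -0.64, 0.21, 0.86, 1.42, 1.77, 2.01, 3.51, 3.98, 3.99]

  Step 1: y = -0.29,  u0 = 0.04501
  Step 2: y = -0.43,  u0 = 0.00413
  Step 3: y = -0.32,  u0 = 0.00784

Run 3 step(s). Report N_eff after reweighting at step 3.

step 1: w=[0.0000, 0.0062, 0.0198, 0.2486, 0.3602, 0.2981, 0.0605, 0.0056, 0.0008, 0.0002, 0.0000, 0.0000, 0.0000]  mean=-0.3765  Neff=3.5144  idx=[3, 3, 3, 4, 4, 4, 4, 4, 5, 5, 5, 5, 6]
step 2: w=[0.0791, 0.0791, 0.0791, 0.1029, 0.1029, 0.1029, 0.1029, 0.1029, 0.0598, 0.0598, 0.0598, 0.0598, 0.0093]  mean=-0.4846  Neff=11.6194  idx=[0, 1, 1, 2, 3, 4, 5, 5, 6, 7, 8, 9, 10]
step 3: w=[0.0635, 0.0635, 0.0635, 0.0635, 0.0899, 0.0899, 0.0899, 0.0899, 0.0899, 0.0899, 0.0689, 0.0689, 0.0689]  mean=-0.5302  Neff=12.6831  idx=[0, 1, 2, 3, 4, 5, 6, 7, 8, 8, 9, 10, 11]

N_eff = 12.6831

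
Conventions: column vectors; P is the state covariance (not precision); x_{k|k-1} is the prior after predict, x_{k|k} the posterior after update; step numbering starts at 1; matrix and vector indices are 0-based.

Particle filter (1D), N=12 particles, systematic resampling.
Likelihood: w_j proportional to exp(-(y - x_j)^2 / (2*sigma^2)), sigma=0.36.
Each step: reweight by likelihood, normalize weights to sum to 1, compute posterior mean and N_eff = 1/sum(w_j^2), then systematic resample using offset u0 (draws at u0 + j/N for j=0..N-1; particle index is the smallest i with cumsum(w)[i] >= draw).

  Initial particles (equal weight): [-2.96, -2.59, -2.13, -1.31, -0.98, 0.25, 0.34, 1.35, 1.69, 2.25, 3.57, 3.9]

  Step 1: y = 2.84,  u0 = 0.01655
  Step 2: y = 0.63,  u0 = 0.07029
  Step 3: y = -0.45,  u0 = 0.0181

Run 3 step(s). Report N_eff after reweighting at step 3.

step 1: w=[0.0000, 0.0000, 0.0000, 0.0000, 0.0000, 0.0000, 0.0000, 0.0005, 0.0149, 0.6392, 0.3133, 0.0321]  mean=2.7078  Neff=1.9684  idx=[9, 9, 9, 9, 9, 9, 9, 9, 10, 10, 10, 10]
step 2: w=[0.1250, 0.1250, 0.1250, 0.1250, 0.1250, 0.1250, 0.1250, 0.1250, 0.0000, 0.0000, 0.0000, 0.0000]  mean=2.2500  Neff=8.0000  idx=[0, 1, 1, 2, 3, 3, 4, 5, 5, 6, 7, 7]
step 3: w=[0.0833, 0.0833, 0.0833, 0.0833, 0.0833, 0.0833, 0.0833, 0.0833, 0.0833, 0.0833, 0.0833, 0.0833]  mean=2.2500  Neff=12.0000  idx=[0, 1, 2, 3, 4, 5, 6, 7, 8, 9, 10, 11]

N_eff = 12.0000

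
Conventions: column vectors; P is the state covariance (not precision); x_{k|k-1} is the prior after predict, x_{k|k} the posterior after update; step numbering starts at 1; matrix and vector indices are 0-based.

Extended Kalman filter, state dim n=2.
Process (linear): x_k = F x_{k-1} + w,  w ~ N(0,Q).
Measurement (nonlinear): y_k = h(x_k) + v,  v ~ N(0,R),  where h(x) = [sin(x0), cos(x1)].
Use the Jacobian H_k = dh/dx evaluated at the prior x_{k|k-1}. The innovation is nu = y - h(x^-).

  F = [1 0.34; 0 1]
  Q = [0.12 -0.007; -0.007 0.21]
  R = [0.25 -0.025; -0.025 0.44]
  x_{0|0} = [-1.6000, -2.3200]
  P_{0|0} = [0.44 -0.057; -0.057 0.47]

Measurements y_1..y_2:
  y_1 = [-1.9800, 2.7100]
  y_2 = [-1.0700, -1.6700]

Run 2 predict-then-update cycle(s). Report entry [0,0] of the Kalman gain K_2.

step 1: x^-=[-2.3888, -2.3200]  P^-=[0.5756 0.0958; 0.0958 0.6800]  H_jac=[-0.7298 0.0000; 0.0000 0.7322]  S=[0.5565 -0.0762; -0.0762 0.8046]  K=[-0.7526 0.0159; -0.0414 0.6149]  nu=[-1.2963, 3.3911]  x^+=[-1.3593, -0.1811]  P^+=[0.2583 0.0353; 0.0353 0.3709]
step 2: x^-=[-1.4208, -0.1811]  P^-=[0.4452 0.1544; 0.1544 0.5809]  H_jac=[0.1494 0.0000; 0.0000 0.1801]  S=[0.2599 -0.0208; -0.0208 0.4588]  K=[0.2617 0.0725; 0.1074 0.2329]  nu=[-0.0812, -2.6537]  x^+=[-1.6344, -0.8077]  P^+=[0.4258 0.1408; 0.1408 0.5541]

K[0,0] = 0.2617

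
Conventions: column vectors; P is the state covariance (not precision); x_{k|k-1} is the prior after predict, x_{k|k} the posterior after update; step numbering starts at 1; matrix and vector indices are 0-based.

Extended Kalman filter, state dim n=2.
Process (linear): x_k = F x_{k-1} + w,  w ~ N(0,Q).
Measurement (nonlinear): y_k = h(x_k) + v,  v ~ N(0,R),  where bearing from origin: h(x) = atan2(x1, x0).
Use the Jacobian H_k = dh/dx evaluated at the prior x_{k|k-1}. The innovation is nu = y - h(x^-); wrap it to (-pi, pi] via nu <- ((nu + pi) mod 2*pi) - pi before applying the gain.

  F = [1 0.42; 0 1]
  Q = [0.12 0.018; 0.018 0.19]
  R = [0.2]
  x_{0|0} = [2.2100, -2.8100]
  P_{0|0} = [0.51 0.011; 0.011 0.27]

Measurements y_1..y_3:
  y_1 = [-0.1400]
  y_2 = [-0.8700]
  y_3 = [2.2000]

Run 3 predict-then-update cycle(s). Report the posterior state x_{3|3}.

x_post = [-2.2824, -3.5868]

step 1: x^-=[1.0298, -2.8100]  P^-=[0.6869 0.1424; 0.1424 0.4600]  H_jac=[0.3137 0.1150]  S=[0.2840]  K=[0.8165; 0.3436]  nu=[1.0795]  x^+=[1.9113, -2.4391]  P^+=[0.4975 0.0627; 0.0627 0.4265]
step 2: x^-=[0.8869, -2.4391]  P^-=[0.7455 0.2599; 0.2599 0.6165]  H_jac=[0.3621 0.1317]  S=[0.3332]  K=[0.9128; 0.5260]  nu=[0.3521]  x^+=[1.2082, -2.2539]  P^+=[0.4678 0.0999; 0.0999 0.5243]
step 3: x^-=[0.2616, -2.2539]  P^-=[0.7642 0.3381; 0.3381 0.7143]  H_jac=[0.4378 0.0508]  S=[0.3633]  K=[0.9680; 0.5072]  nu=[-2.6279]  x^+=[-2.2824, -3.5868]  P^+=[0.4237 0.1597; 0.1597 0.6208]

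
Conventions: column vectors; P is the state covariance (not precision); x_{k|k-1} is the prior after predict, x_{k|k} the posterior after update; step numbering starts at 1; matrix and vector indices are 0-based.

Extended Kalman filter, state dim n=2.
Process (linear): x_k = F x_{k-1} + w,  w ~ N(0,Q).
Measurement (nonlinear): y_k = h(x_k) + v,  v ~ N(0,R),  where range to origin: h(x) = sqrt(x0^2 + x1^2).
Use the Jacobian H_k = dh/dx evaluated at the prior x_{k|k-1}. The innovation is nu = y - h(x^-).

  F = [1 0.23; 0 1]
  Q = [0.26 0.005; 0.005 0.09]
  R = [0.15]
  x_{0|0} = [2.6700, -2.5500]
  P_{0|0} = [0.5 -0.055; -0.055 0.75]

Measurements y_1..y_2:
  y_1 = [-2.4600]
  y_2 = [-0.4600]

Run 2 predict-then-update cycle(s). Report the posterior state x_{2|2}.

x_post = [-1.2569, -0.1849]

step 1: x^-=[2.0835, -2.5500]  P^-=[0.7744 0.1225; 0.1225 0.8400]  H_jac=[0.6327 -0.7744]  S=[0.8437]  K=[0.4683; -0.6791]  nu=[-5.7529]  x^+=[-0.6106, 1.3570]  P^+=[0.5894 0.3908; 0.3908 0.4509]
step 2: x^-=[-0.2985, 1.3570]  P^-=[1.0530 0.4995; 0.4995 0.5409]  H_jac=[-0.2148 0.9767]  S=[0.5049]  K=[0.5182; 0.8337]  nu=[-1.8494]  x^+=[-1.2569, -0.1849]  P^+=[0.9174 0.2814; 0.2814 0.1899]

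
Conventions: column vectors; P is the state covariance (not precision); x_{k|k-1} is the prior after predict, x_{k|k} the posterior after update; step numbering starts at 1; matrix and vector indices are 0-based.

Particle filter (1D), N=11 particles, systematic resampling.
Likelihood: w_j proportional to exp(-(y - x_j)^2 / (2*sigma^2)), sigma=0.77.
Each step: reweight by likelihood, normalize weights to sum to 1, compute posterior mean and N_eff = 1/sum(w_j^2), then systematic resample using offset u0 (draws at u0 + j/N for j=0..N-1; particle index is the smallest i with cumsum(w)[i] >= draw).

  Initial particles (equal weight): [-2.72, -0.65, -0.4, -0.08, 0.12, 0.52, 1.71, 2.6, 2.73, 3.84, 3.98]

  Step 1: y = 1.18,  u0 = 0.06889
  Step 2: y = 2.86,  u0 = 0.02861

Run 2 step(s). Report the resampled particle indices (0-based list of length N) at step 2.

step 1: w=[0.0000, 0.0226, 0.0463, 0.0996, 0.1474, 0.2632, 0.2999, 0.0694, 0.0501, 0.0010, 0.0005]  mean=0.9493  Neff=4.9785  idx=[3, 3, 4, 5, 5, 5, 6, 6, 6, 7, 8]
step 2: w=[0.0002, 0.0002, 0.0006, 0.0034, 0.0034, 0.0034, 0.1113, 0.1113, 0.1113, 0.3206, 0.3346]  mean=2.3228  Neff=3.9705  idx=[6, 6, 7, 8, 9, 9, 9, 9, 10, 10, 10]

resampled_idx = [6, 6, 7, 8, 9, 9, 9, 9, 10, 10, 10]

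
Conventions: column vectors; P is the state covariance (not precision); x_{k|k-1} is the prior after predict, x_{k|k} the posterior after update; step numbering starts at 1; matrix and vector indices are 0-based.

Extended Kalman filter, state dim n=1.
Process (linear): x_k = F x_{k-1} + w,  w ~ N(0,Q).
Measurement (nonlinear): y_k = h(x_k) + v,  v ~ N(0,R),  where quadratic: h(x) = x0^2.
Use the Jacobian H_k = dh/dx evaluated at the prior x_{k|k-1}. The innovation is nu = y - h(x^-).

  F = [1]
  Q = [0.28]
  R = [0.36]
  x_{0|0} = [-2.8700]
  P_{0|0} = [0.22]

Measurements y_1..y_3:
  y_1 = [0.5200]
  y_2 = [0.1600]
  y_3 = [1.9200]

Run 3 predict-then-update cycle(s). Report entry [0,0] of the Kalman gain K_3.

K[0,0] = -0.4076

step 1: x^-=[-2.8700]  P^-=[0.5000]  H_jac=[-5.7400]  S=[16.8338]  K=[-0.1705]  nu=[-7.7169]  x^+=[-1.5543]  P^+=[0.0107]
step 2: x^-=[-1.5543]  P^-=[0.2907]  H_jac=[-3.1087]  S=[3.1692]  K=[-0.2851]  nu=[-2.2560]  x^+=[-0.9111]  P^+=[0.0330]
step 3: x^-=[-0.9111]  P^-=[0.3130]  H_jac=[-1.8221]  S=[1.3993]  K=[-0.4076]  nu=[1.0899]  x^+=[-1.3553]  P^+=[0.0805]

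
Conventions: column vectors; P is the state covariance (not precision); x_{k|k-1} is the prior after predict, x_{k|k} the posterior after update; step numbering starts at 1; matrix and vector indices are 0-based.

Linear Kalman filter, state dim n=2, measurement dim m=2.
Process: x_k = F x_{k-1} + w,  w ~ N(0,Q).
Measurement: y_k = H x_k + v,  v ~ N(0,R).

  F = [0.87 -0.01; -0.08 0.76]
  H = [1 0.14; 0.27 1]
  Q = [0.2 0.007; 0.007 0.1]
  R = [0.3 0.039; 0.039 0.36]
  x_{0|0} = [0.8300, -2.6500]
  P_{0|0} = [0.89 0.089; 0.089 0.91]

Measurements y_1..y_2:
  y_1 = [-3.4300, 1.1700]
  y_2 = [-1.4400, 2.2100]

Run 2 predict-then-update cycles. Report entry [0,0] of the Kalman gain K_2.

K[0,0] = 0.5561

step 1: x^-=[0.7486, -2.0804]  P^-=[0.8722 -0.0029; -0.0029 0.6205]  S=[1.1835 0.3583; 0.3583 1.0425]  K=[0.7468 -0.0336; -0.1217 0.6363]  nu=[-3.8873, 3.0483]  x^+=[-2.2567, 0.3323]  P^+=[0.2290 -0.0448; -0.0448 0.2364]
step 2: x^-=[-1.9667, 0.4331]  P^-=[0.3741 -0.0404; -0.0404 0.2435]  S=[0.6676 0.1322; 0.1322 0.6089]  K=[0.5561 -0.0212; -0.0889 0.4012]  nu=[0.4660, 2.3079]  x^+=[-1.7563, 1.3176]  P^+=[0.1705 -0.0320; -0.0320 0.1496]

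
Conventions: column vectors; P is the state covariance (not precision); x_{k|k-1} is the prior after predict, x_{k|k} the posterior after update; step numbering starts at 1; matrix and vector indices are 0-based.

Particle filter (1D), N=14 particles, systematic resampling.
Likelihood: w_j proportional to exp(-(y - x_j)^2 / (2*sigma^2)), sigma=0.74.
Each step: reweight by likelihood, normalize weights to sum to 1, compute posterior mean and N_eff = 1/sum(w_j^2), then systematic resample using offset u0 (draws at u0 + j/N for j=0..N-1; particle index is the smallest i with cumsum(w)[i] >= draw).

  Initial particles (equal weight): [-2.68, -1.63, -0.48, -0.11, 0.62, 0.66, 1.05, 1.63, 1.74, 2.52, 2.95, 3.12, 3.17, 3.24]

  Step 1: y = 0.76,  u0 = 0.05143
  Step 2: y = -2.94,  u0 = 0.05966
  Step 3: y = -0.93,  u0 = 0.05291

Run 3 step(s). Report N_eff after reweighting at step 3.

N_eff = 13.7726

step 1: w=[0.0000, 0.0012, 0.0528, 0.1076, 0.2110, 0.2129, 0.1989, 0.1076, 0.0894, 0.0127, 0.0027, 0.0013, 0.0011, 0.0008]  mean=0.8221  Neff=6.1147  idx=[2, 3, 4, 4, 4, 5, 5, 5, 6, 6, 6, 7, 8, 8]
step 2: w=[0.8472, 0.1418, 0.0020, 0.0020, 0.0020, 0.0015, 0.0015, 0.0015, 0.0001, 0.0001, 0.0001, 0.0000, 0.0000, 0.0000]  mean=-0.4151  Neff=1.3552  idx=[0, 0, 0, 0, 0, 0, 0, 0, 0, 0, 0, 0, 1, 1]
step 3: w=[0.0752, 0.0752, 0.0752, 0.0752, 0.0752, 0.0752, 0.0752, 0.0752, 0.0752, 0.0752, 0.0752, 0.0752, 0.0489, 0.0489]  mean=-0.4438  Neff=13.7726  idx=[0, 1, 2, 3, 4, 5, 6, 7, 8, 9, 10, 11, 12, 13]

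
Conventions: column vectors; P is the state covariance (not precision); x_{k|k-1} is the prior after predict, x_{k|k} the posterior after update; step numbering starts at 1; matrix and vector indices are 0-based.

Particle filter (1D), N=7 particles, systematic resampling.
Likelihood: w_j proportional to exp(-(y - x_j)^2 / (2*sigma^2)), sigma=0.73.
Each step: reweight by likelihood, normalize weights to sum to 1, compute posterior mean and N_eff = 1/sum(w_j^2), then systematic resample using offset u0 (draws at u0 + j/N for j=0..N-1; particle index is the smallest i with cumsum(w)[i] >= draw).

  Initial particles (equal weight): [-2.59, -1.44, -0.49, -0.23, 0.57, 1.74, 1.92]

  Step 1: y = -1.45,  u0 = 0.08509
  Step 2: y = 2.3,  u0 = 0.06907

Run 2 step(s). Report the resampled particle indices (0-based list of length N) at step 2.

resampled_idx = [4, 5, 6, 6, 6, 6, 6]

step 1: w=[0.1488, 0.5035, 0.2121, 0.1246, 0.0109, 0.0000, 0.0000]  mean=-1.2366  Neff=2.9735  idx=[0, 1, 1, 1, 2, 2, 3]
step 2: w=[0.0000, 0.0005, 0.0005, 0.0005, 0.1764, 0.1764, 0.6457]  mean=-0.3236  Neff=2.0871  idx=[4, 5, 6, 6, 6, 6, 6]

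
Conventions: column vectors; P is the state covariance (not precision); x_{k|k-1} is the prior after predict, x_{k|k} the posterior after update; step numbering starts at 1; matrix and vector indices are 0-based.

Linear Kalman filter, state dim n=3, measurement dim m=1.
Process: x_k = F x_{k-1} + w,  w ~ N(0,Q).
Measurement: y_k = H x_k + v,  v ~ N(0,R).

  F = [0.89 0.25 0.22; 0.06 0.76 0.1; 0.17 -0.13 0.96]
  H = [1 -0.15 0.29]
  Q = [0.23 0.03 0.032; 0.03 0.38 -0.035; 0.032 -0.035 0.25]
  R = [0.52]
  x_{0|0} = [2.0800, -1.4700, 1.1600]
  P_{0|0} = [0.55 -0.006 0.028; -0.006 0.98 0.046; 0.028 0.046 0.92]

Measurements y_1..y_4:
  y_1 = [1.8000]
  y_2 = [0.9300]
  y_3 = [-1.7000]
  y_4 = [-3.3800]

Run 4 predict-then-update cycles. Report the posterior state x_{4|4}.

step 1: x^-=[1.7389, -0.8764, 1.6583]  P^-=[0.7848 0.2734 0.3128; 0.2734 0.9640 -0.0036; 0.3128 -0.0036 1.1283]  S=[1.5211]  K=[0.5486; 0.0840; 0.4211]  nu=[-0.5513]  x^+=[1.4365, -0.9227, 1.4262]  P^+=[0.3270 0.2033 -0.0386; 0.2033 0.9533 -0.0574; -0.0386 -0.0574 0.8585]
step 2: x^-=[1.3615, -0.4724, 1.7333]  P^-=[0.6592 0.3731 0.1704; 0.3731 0.9497 -0.0627; 0.1704 -0.0627 1.0595]  S=[1.2820]  K=[0.5091; 0.1657; 0.3799]  nu=[-1.0050]  x^+=[0.8499, -0.6390, 1.3514]  P^+=[0.3269 0.2649 -0.0776; 0.2649 0.9145 -0.1434; -0.0776 -0.1434 0.8745]
step 3: x^-=[0.8940, -0.2995, 1.5249]  P^-=[0.6602 0.3881 0.1176; 0.3881 0.9196 -0.1145; 0.1176 -0.1145 1.0796]  S=[1.2534]  K=[0.5075; 0.1731; 0.3573]  nu=[-3.0811]  x^+=[-0.6696, -0.8329, 0.4241]  P^+=[0.3374 0.2780 -0.1097; 0.2780 0.8820 -0.1920; -0.1097 -0.1920 0.9196]
step 4: x^-=[-0.7109, -0.6308, 0.4016]  P^-=[0.6565 0.3799 0.0898; 0.3799 0.8947 -0.1424; 0.0898 -0.1424 1.1220]  S=[1.2415]  K=[0.5039; 0.1647; 0.3516]  nu=[-2.8802]  x^+=[-2.1622, -1.1050, -0.6112]  P^+=[0.3413 0.2769 -0.1302; 0.2769 0.8611 -0.2143; -0.1302 -0.2143 0.9685]

x_post = [-2.1622, -1.1050, -0.6112]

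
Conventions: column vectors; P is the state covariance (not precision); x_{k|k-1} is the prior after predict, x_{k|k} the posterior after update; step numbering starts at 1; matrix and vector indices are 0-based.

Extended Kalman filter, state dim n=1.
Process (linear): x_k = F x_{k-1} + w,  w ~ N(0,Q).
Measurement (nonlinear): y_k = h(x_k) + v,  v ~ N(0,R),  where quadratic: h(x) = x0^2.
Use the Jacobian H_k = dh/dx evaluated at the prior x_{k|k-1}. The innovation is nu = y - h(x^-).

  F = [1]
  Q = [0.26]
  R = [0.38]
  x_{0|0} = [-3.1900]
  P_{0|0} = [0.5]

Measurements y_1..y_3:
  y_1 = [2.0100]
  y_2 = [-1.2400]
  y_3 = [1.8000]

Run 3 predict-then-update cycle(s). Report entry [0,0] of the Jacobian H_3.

H_jac[0,0] = -1.5049

step 1: x^-=[-3.1900]  P^-=[0.7600]  H_jac=[-6.3800]  S=[31.3153]  K=[-0.1548]  nu=[-8.1661]  x^+=[-1.9256]  P^+=[0.0092]
step 2: x^-=[-1.9256]  P^-=[0.2692]  H_jac=[-3.8512]  S=[4.3729]  K=[-0.2371]  nu=[-4.9479]  x^+=[-0.7525]  P^+=[0.0234]
step 3: x^-=[-0.7525]  P^-=[0.2834]  H_jac=[-1.5049]  S=[1.0218]  K=[-0.4174]  nu=[1.2338]  x^+=[-1.2674]  P^+=[0.1054]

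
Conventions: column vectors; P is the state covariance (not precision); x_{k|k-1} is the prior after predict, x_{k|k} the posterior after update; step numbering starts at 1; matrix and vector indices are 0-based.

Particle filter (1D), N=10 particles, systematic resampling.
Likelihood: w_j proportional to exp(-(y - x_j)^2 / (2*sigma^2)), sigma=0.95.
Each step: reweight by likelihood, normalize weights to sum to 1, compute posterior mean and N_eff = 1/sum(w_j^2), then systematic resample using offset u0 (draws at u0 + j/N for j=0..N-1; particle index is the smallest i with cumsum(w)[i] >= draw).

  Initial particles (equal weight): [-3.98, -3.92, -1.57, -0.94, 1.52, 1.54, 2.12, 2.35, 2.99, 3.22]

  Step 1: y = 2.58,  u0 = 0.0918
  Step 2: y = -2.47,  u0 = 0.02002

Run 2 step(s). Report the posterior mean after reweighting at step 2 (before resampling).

step 1: w=[0.0000, 0.0000, 0.0000, 0.0002, 0.1153, 0.1180, 0.1910, 0.2086, 0.1957, 0.1712]  mean=2.3882  Neff=5.7203  idx=[4, 5, 6, 6, 7, 7, 8, 8, 9, 9]
step 2: w=[0.4839, 0.4428, 0.0279, 0.0279, 0.0084, 0.0084, 0.0002, 0.0002, 0.0001, 0.0001]  mean=1.5772  Neff=2.3150  idx=[0, 0, 0, 0, 0, 1, 1, 1, 1, 1]

post_mean = 1.5772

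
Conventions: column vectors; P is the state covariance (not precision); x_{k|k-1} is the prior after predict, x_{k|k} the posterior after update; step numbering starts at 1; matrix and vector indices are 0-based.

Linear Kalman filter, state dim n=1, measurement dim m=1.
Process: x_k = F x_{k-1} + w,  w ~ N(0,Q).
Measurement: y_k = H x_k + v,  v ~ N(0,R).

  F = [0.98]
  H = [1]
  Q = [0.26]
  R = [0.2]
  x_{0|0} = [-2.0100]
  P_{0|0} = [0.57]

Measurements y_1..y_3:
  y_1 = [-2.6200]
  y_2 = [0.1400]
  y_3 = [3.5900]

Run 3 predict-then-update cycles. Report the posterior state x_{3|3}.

x_post = [2.1390]

step 1: x^-=[-1.9698]  P^-=[0.8074]  S=[1.0074]  K=[0.8015]  nu=[-0.6502]  x^+=[-2.4909]  P^+=[0.1603]
step 2: x^-=[-2.4411]  P^-=[0.4139]  S=[0.6139]  K=[0.6742]  nu=[2.5811]  x^+=[-0.7008]  P^+=[0.1348]
step 3: x^-=[-0.6868]  P^-=[0.3895]  S=[0.5895]  K=[0.6607]  nu=[4.2768]  x^+=[2.1390]  P^+=[0.1321]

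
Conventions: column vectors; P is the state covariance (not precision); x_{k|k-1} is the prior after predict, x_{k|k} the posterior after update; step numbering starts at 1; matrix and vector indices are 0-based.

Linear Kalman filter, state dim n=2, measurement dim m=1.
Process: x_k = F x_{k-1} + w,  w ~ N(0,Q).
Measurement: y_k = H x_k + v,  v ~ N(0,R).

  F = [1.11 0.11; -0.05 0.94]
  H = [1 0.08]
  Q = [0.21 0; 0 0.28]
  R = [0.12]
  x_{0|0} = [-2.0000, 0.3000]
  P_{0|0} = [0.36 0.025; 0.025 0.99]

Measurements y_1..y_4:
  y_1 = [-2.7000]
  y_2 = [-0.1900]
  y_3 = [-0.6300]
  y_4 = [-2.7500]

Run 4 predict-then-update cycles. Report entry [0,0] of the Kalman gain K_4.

step 1: x^-=[-2.1870, 0.3820]  P^-=[0.6716 0.1083; 0.1083 1.1533]  S=[0.8164]  K=[0.8333; 0.2457]  nu=[-0.5436]  x^+=[-2.6400, 0.2484]  P^+=[0.1047 -0.0588; -0.0588 1.1040]
step 2: x^-=[-2.9030, 0.3655]  P^-=[0.3380 0.0473; 0.0473 1.2613]  S=[0.4736]  K=[0.7216; 0.3129]  nu=[2.6838]  x^+=[-0.9664, 1.2052]  P^+=[0.0914 -0.0597; -0.0597 1.2149]
step 3: x^-=[-0.9401, 1.1812]  P^-=[0.3227 0.0586; 0.0586 1.3594]  S=[0.4608]  K=[0.7105; 0.3633]  nu=[0.2156]  x^+=[-0.7869, 1.2595]  P^+=[0.0901 -0.0603; -0.0603 1.2986]
step 4: x^-=[-0.7349, 1.2233]  P^-=[0.3220 0.0667; 0.0667 1.4333]  S=[0.4618]  K=[0.7087; 0.3927]  nu=[-2.1129]  x^+=[-2.2325, 0.3936]  P^+=[0.0900 -0.0618; -0.0618 1.3621]

K[0,0] = 0.7087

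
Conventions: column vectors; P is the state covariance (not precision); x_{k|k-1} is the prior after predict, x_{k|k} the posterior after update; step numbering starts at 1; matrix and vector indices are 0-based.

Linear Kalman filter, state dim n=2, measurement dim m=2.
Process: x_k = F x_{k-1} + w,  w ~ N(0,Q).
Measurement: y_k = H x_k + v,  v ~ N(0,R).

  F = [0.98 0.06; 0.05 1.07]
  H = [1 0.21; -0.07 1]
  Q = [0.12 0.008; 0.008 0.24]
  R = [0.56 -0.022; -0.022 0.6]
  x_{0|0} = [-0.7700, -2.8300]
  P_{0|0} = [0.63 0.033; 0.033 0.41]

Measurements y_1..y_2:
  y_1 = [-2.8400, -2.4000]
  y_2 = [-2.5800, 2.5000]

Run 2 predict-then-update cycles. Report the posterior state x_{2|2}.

step 1: x^-=[-0.9244, -3.0666]  P^-=[0.7304 0.0999; 0.0999 0.7145]  S=[1.3639 0.1753; 0.1753 1.3041]  K=[0.5557 -0.0373; 0.1155 0.5270]  nu=[-1.2716, 0.6019]  x^+=[-1.6535, -2.8963]  P^+=[0.3147 -0.0126; -0.0126 0.3128]
step 2: x^-=[-1.7942, -3.1817]  P^-=[0.4219 0.0303; 0.0303 0.5975]  S=[1.0209 0.1038; 0.1038 1.1954]  K=[0.4231 -0.0361; 0.1028 0.4892]  nu=[-0.1176, 5.5561]  x^+=[-2.0447, -0.4759]  P^+=[0.2407 -0.0141; -0.0141 0.2903]

x_post = [-2.0447, -0.4759]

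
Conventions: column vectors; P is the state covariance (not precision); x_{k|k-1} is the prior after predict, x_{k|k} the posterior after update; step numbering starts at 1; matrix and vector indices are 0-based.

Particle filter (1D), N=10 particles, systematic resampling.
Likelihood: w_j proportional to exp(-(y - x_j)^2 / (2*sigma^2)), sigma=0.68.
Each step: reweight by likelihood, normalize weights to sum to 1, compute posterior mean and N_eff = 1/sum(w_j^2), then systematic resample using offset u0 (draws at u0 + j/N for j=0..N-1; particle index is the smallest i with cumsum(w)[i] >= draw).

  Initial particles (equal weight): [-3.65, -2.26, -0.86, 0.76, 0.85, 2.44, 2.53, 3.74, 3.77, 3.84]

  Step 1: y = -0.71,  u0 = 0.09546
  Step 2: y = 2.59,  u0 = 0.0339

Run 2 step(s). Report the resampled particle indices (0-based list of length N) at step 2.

step 1: w=[0.0001, 0.0611, 0.8005, 0.0793, 0.0590, 0.0000, 0.0000, 0.0000, 0.0000, 0.0000]  mean=-0.7162  Neff=1.5282  idx=[2, 2, 2, 2, 2, 2, 2, 2, 3, 4]
step 2: w=[0.0000, 0.0000, 0.0000, 0.0000, 0.0000, 0.0000, 0.0000, 0.0000, 0.4139, 0.5858]  mean=0.8122  Neff=1.9438  idx=[8, 8, 8, 8, 9, 9, 9, 9, 9, 9]

resampled_idx = [8, 8, 8, 8, 9, 9, 9, 9, 9, 9]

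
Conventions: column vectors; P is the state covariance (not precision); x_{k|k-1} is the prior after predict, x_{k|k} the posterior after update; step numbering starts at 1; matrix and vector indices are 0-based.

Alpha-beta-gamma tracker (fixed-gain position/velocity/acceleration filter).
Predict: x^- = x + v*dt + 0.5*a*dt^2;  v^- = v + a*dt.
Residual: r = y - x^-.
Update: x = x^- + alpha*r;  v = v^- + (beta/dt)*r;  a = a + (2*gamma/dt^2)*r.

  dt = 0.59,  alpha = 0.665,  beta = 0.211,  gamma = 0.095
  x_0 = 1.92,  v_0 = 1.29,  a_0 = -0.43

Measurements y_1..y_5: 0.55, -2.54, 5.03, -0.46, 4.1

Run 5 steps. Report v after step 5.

v_post = 0.0246

step 1: x_pred=2.6063  r=-2.0563  x^+=1.2388  v^+=0.3009  a^+=-1.5523
step 2: x_pred=1.1462  r=-3.6862  x^+=-1.3051  v^+=-1.9332  a^+=-3.5644
step 3: x_pred=-3.0661  r=8.0961  x^+=2.3178  v^+=-1.1408  a^+=0.8547
step 4: x_pred=1.7935  r=-2.2535  x^+=0.2949  v^+=-1.4425  a^+=-0.3753
step 5: x_pred=-0.6215  r=4.7215  x^+=2.5183  v^+=0.0246  a^+=2.2018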